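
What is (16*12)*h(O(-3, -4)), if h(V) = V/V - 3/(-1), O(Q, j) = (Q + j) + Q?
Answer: 768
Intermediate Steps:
O(Q, j) = j + 2*Q
h(V) = 4 (h(V) = 1 - 3*(-1) = 1 + 3 = 4)
(16*12)*h(O(-3, -4)) = (16*12)*4 = 192*4 = 768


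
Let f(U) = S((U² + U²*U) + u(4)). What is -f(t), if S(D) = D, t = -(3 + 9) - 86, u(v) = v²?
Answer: 931572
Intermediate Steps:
t = -98 (t = -1*12 - 86 = -12 - 86 = -98)
f(U) = 16 + U² + U³ (f(U) = (U² + U²*U) + 4² = (U² + U³) + 16 = 16 + U² + U³)
-f(t) = -(16 + (-98)² + (-98)³) = -(16 + 9604 - 941192) = -1*(-931572) = 931572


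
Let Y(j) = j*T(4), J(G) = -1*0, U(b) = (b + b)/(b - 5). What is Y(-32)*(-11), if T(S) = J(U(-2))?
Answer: 0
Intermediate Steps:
U(b) = 2*b/(-5 + b) (U(b) = (2*b)/(-5 + b) = 2*b/(-5 + b))
J(G) = 0
T(S) = 0
Y(j) = 0 (Y(j) = j*0 = 0)
Y(-32)*(-11) = 0*(-11) = 0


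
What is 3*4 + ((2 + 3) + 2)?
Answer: 19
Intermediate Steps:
3*4 + ((2 + 3) + 2) = 12 + (5 + 2) = 12 + 7 = 19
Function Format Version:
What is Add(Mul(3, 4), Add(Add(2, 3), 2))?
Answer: 19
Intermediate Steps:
Add(Mul(3, 4), Add(Add(2, 3), 2)) = Add(12, Add(5, 2)) = Add(12, 7) = 19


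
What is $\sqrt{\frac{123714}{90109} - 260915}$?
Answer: $\frac{i \sqrt{2118522604486289}}{90109} \approx 510.8 i$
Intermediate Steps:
$\sqrt{\frac{123714}{90109} - 260915} = \sqrt{- \frac{23510666021}{90109}} = \frac{i \sqrt{2118522604486289}}{90109}$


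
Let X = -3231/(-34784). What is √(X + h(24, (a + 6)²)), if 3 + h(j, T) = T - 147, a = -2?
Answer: 5*I*√405044462/8696 ≈ 11.572*I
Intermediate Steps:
h(j, T) = -150 + T (h(j, T) = -3 + (T - 147) = -3 + (-147 + T) = -150 + T)
X = 3231/34784 (X = -3231*(-1/34784) = 3231/34784 ≈ 0.092888)
√(X + h(24, (a + 6)²)) = √(3231/34784 + (-150 + (-2 + 6)²)) = √(3231/34784 + (-150 + 4²)) = √(3231/34784 + (-150 + 16)) = √(3231/34784 - 134) = √(-4657825/34784) = 5*I*√405044462/8696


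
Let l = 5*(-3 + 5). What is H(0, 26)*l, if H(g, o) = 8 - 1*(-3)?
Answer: 110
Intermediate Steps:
H(g, o) = 11 (H(g, o) = 8 + 3 = 11)
l = 10 (l = 5*2 = 10)
H(0, 26)*l = 11*10 = 110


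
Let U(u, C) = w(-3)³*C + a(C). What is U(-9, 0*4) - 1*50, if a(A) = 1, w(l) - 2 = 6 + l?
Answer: -49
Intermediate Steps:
w(l) = 8 + l (w(l) = 2 + (6 + l) = 8 + l)
U(u, C) = 1 + 125*C (U(u, C) = (8 - 3)³*C + 1 = 5³*C + 1 = 125*C + 1 = 1 + 125*C)
U(-9, 0*4) - 1*50 = (1 + 125*(0*4)) - 1*50 = (1 + 125*0) - 50 = (1 + 0) - 50 = 1 - 50 = -49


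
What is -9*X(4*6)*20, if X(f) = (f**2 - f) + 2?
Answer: -99720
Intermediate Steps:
X(f) = 2 + f**2 - f
-9*X(4*6)*20 = -9*(2 + (4*6)**2 - 4*6)*20 = -9*(2 + 24**2 - 1*24)*20 = -9*(2 + 576 - 24)*20 = -9*554*20 = -4986*20 = -99720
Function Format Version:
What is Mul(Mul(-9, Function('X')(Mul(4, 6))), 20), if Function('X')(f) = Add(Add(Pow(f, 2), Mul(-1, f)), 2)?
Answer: -99720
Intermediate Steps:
Function('X')(f) = Add(2, Pow(f, 2), Mul(-1, f))
Mul(Mul(-9, Function('X')(Mul(4, 6))), 20) = Mul(Mul(-9, Add(2, Pow(Mul(4, 6), 2), Mul(-1, Mul(4, 6)))), 20) = Mul(Mul(-9, Add(2, Pow(24, 2), Mul(-1, 24))), 20) = Mul(Mul(-9, Add(2, 576, -24)), 20) = Mul(Mul(-9, 554), 20) = Mul(-4986, 20) = -99720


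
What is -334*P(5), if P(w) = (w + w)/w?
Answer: -668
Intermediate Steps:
P(w) = 2 (P(w) = (2*w)/w = 2)
-334*P(5) = -334*2 = -668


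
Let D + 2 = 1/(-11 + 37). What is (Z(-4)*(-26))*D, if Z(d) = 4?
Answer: 204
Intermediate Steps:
D = -51/26 (D = -2 + 1/(-11 + 37) = -2 + 1/26 = -51/26 ≈ -1.9615)
(Z(-4)*(-26))*D = (4*(-26))*(-51/26) = -104*(-51/26) = 204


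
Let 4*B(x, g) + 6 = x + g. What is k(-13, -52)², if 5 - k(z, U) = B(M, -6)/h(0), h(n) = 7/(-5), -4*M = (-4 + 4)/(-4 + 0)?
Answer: 400/49 ≈ 8.1633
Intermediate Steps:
M = 0 (M = -(-4 + 4)/(4*(-4 + 0)) = -0/(-4) = -0*(-1)/4 = -¼*0 = 0)
h(n) = -7/5 (h(n) = 7*(-⅕) = -7/5)
B(x, g) = -3/2 + g/4 + x/4 (B(x, g) = -3/2 + (x + g)/4 = -3/2 + (g + x)/4 = -3/2 + (g/4 + x/4) = -3/2 + g/4 + x/4)
k(z, U) = 20/7 (k(z, U) = 5 - (-3/2 + (¼)*(-6) + (¼)*0)/(-7/5) = 5 - (-3/2 - 3/2 + 0)*(-5)/7 = 5 - (-3)*(-5)/7 = 5 - 1*15/7 = 5 - 15/7 = 20/7)
k(-13, -52)² = (20/7)² = 400/49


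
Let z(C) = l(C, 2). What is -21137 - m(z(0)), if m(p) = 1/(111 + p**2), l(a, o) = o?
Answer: -2430756/115 ≈ -21137.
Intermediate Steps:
z(C) = 2
-21137 - m(z(0)) = -21137 - 1/(111 + 2**2) = -21137 - 1/(111 + 4) = -21137 - 1/115 = -2430756/115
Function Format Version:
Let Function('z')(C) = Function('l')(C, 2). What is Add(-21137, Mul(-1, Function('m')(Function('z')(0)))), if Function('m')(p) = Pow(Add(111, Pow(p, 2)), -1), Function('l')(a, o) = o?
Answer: Rational(-2430756, 115) ≈ -21137.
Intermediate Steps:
Function('z')(C) = 2
Add(-21137, Mul(-1, Function('m')(Function('z')(0)))) = Add(-21137, Mul(-1, Pow(Add(111, Pow(2, 2)), -1))) = Add(-21137, Mul(-1, Pow(Add(111, 4), -1))) = Add(-21137, Mul(-1, Pow(115, -1))) = Add(-21137, Mul(-1, Rational(1, 115))) = Add(-21137, Rational(-1, 115)) = Rational(-2430756, 115)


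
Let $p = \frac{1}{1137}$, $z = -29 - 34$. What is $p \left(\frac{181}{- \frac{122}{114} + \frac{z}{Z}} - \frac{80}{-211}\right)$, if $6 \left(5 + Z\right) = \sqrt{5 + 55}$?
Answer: $\frac{15793241915}{1109562437883} - \frac{1764207 \sqrt{15}}{1752863251} \approx 0.010336$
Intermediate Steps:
$Z = -5 + \frac{\sqrt{15}}{3}$ ($Z = -5 + \frac{\sqrt{5 + 55}}{6} = -5 + \frac{\sqrt{60}}{6} = -5 + \frac{2 \sqrt{15}}{6} = -5 + \frac{\sqrt{15}}{3} \approx -3.709$)
$z = -63$
$p = \frac{1}{1137} \approx 0.00087951$
$p \left(\frac{181}{- \frac{122}{114} + \frac{z}{Z}} - \frac{80}{-211}\right) = \frac{\frac{181}{- \frac{122}{114} - \frac{63}{-5 + \frac{\sqrt{15}}{3}}} - \frac{80}{-211}}{1137} = \frac{\frac{181}{\left(-122\right) \frac{1}{114} - \frac{63}{-5 + \frac{\sqrt{15}}{3}}} - - \frac{80}{211}}{1137} = \frac{\frac{181}{- \frac{61}{57} - \frac{63}{-5 + \frac{\sqrt{15}}{3}}} + \frac{80}{211}}{1137} = \frac{\frac{80}{211} + \frac{181}{- \frac{61}{57} - \frac{63}{-5 + \frac{\sqrt{15}}{3}}}}{1137} = \frac{80}{239907} + \frac{181}{1137 \left(- \frac{61}{57} - \frac{63}{-5 + \frac{\sqrt{15}}{3}}\right)}$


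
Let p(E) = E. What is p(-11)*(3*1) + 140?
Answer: 107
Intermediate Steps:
p(-11)*(3*1) + 140 = -33 + 140 = 107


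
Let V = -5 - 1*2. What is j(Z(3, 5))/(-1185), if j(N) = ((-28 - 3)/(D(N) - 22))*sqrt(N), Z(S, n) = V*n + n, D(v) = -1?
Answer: -31*I*sqrt(30)/27255 ≈ -0.0062298*I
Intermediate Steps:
V = -7 (V = -5 - 2 = -7)
Z(S, n) = -6*n (Z(S, n) = -7*n + n = -6*n)
j(N) = 31*sqrt(N)/23 (j(N) = ((-28 - 3)/(-1 - 22))*sqrt(N) = (-31/(-23))*sqrt(N) = (-31*(-1/23))*sqrt(N) = 31*sqrt(N)/23)
j(Z(3, 5))/(-1185) = (31*sqrt(-6*5)/23)/(-1185) = (31*sqrt(-30)/23)*(-1/1185) = (31*(I*sqrt(30))/23)*(-1/1185) = (31*I*sqrt(30)/23)*(-1/1185) = -31*I*sqrt(30)/27255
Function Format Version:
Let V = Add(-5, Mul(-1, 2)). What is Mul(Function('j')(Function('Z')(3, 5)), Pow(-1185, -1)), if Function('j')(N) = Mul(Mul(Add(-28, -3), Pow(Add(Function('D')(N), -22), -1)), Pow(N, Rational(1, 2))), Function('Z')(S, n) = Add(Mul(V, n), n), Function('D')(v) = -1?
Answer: Mul(Rational(-31, 27255), I, Pow(30, Rational(1, 2))) ≈ Mul(-0.0062298, I)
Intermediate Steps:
V = -7 (V = Add(-5, -2) = -7)
Function('Z')(S, n) = Mul(-6, n) (Function('Z')(S, n) = Add(Mul(-7, n), n) = Mul(-6, n))
Function('j')(N) = Mul(Rational(31, 23), Pow(N, Rational(1, 2))) (Function('j')(N) = Mul(Mul(Add(-28, -3), Pow(Add(-1, -22), -1)), Pow(N, Rational(1, 2))) = Mul(Mul(-31, Pow(-23, -1)), Pow(N, Rational(1, 2))) = Mul(Mul(-31, Rational(-1, 23)), Pow(N, Rational(1, 2))) = Mul(Rational(31, 23), Pow(N, Rational(1, 2))))
Mul(Function('j')(Function('Z')(3, 5)), Pow(-1185, -1)) = Mul(Mul(Rational(31, 23), Pow(Mul(-6, 5), Rational(1, 2))), Pow(-1185, -1)) = Mul(Mul(Rational(31, 23), Pow(-30, Rational(1, 2))), Rational(-1, 1185)) = Mul(Mul(Rational(31, 23), Mul(I, Pow(30, Rational(1, 2)))), Rational(-1, 1185)) = Mul(Mul(Rational(31, 23), I, Pow(30, Rational(1, 2))), Rational(-1, 1185)) = Mul(Rational(-31, 27255), I, Pow(30, Rational(1, 2)))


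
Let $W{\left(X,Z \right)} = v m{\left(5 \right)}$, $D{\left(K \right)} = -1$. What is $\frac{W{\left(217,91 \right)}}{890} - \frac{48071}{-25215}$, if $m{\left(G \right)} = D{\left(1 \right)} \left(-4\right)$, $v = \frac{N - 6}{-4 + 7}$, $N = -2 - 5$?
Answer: $\frac{4234613}{2244135} \approx 1.887$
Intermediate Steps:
$N = -7$ ($N = -2 - 5 = -7$)
$v = - \frac{13}{3}$ ($v = \frac{-7 - 6}{-4 + 7} = - \frac{13}{3} \approx -4.3333$)
$m{\left(G \right)} = 4$ ($m{\left(G \right)} = \left(-1\right) \left(-4\right) = 4$)
$W{\left(X,Z \right)} = - \frac{52}{3}$ ($W{\left(X,Z \right)} = \left(- \frac{13}{3}\right) 4 = - \frac{52}{3}$)
$\frac{W{\left(217,91 \right)}}{890} - \frac{48071}{-25215} = - \frac{52}{3 \cdot 890} - \frac{48071}{-25215} = \left(- \frac{52}{3}\right) \frac{1}{890} - - \frac{48071}{25215} = - \frac{26}{1335} + \frac{48071}{25215} = \frac{4234613}{2244135}$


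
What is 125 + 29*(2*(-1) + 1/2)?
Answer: 163/2 ≈ 81.500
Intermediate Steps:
125 + 29*(2*(-1) + 1/2) = 125 + 29*(-2 + 1/2) = 125 + 29*(-3/2) = 125 - 87/2 = 163/2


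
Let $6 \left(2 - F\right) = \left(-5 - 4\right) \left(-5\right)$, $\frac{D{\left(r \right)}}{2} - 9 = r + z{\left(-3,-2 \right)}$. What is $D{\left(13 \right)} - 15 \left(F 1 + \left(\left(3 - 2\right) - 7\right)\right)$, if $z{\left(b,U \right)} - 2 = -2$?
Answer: $\frac{433}{2} \approx 216.5$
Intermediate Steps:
$z{\left(b,U \right)} = 0$ ($z{\left(b,U \right)} = 2 - 2 = 0$)
$D{\left(r \right)} = 18 + 2 r$ ($D{\left(r \right)} = 18 + 2 \left(r + 0\right) = 18 + 2 r$)
$F = - \frac{11}{2}$ ($F = 2 - \frac{\left(-5 - 4\right) \left(-5\right)}{6} = 2 - \frac{\left(-9\right) \left(-5\right)}{6} = 2 - \frac{15}{2} = - \frac{11}{2} \approx -5.5$)
$D{\left(13 \right)} - 15 \left(F 1 + \left(\left(3 - 2\right) - 7\right)\right) = \left(18 + 2 \cdot 13\right) - 15 \left(\left(- \frac{11}{2}\right) 1 + \left(\left(3 - 2\right) - 7\right)\right) = \left(18 + 26\right) - 15 \left(- \frac{11}{2} + \left(\left(3 - 2\right) - 7\right)\right) = 44 - 15 \left(- \frac{11}{2} + \left(1 - 7\right)\right) = 44 - 15 \left(- \frac{11}{2} - 6\right) = 44 - - \frac{345}{2} = 44 + \frac{345}{2} = \frac{433}{2}$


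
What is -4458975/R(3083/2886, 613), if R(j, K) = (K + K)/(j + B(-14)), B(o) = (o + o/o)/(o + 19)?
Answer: 6570448295/1179412 ≈ 5571.0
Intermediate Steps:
B(o) = (1 + o)/(19 + o) (B(o) = (o + 1)/(19 + o) = (1 + o)/(19 + o))
R(j, K) = 2*K/(-13/5 + j) (R(j, K) = (K + K)/(j + (1 - 14)/(19 - 14)) = (2*K)/(j - 13/5) = (2*K)/(-13/5 + j) = 2*K/(-13/5 + j))
-4458975/R(3083/2886, 613) = -4458975/(10*613/(-13 + 5*(3083/2886))) = -4458975/(10*613/(-13 + 15415/2886)) = -4458975/(10*613/(-22103/2886)) = -4458975/(10*613*(-2886/22103)) = -4458975/(-17691180/22103) = -4458975*(-22103/17691180) = 6570448295/1179412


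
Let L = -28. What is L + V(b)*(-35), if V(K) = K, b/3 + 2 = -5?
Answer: 707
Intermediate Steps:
b = -21 (b = -6 + 3*(-5) = -6 - 15 = -21)
L + V(b)*(-35) = -28 - 21*(-35) = -28 + 735 = 707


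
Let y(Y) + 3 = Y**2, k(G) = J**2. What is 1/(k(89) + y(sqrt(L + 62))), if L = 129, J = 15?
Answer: 1/413 ≈ 0.0024213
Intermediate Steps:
k(G) = 225 (k(G) = 15**2 = 225)
y(Y) = -3 + Y**2
1/(k(89) + y(sqrt(L + 62))) = 1/(225 + (-3 + (sqrt(129 + 62))**2)) = 1/(225 + (-3 + (sqrt(191))**2)) = 1/(225 + (-3 + 191)) = 1/(225 + 188) = 1/413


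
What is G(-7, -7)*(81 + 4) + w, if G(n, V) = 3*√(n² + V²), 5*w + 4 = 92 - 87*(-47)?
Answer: 4177/5 + 1785*√2 ≈ 3359.8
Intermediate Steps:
w = 4177/5 (w = -⅘ + (92 - 87*(-47))/5 = -⅘ + (92 + 4089)/5 = -⅘ + (⅕)*4181 = -⅘ + 4181/5 = 4177/5 ≈ 835.40)
G(n, V) = 3*√(V² + n²)
G(-7, -7)*(81 + 4) + w = (3*√((-7)² + (-7)²))*(81 + 4) + 4177/5 = (3*√(49 + 49))*85 + 4177/5 = (3*√98)*85 + 4177/5 = (3*(7*√2))*85 + 4177/5 = (21*√2)*85 + 4177/5 = 1785*√2 + 4177/5 = 4177/5 + 1785*√2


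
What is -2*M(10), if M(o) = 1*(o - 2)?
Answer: -16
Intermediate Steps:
M(o) = -2 + o (M(o) = 1*(-2 + o) = -2 + o)
-2*M(10) = -2*(-2 + 10) = -2*8 = -16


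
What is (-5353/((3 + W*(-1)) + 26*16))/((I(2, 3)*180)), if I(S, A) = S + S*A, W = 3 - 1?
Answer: -5353/600480 ≈ -0.0089145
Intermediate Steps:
W = 2
I(S, A) = S + A*S
(-5353/((3 + W*(-1)) + 26*16))/((I(2, 3)*180)) = (-5353/((3 + 2*(-1)) + 26*16))/(((2*(1 + 3))*180)) = (-5353/((3 - 2) + 416))/(((2*4)*180)) = (-5353/(1 + 416))/((8*180)) = -5353/417/1440 = -5353*1/417*(1/1440) = -5353/417*1/1440 = -5353/600480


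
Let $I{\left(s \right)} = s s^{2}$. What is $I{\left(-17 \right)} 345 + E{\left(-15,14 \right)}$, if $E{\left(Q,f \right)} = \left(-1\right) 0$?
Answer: $-1694985$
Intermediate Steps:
$E{\left(Q,f \right)} = 0$
$I{\left(s \right)} = s^{3}$
$I{\left(-17 \right)} 345 + E{\left(-15,14 \right)} = \left(-17\right)^{3} \cdot 345 + 0 = \left(-4913\right) 345 + 0 = -1694985 + 0 = -1694985$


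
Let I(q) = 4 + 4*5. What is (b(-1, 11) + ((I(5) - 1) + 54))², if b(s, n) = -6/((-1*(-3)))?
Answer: 5625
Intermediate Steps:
b(s, n) = -2 (b(s, n) = -6/3 = -6*⅓ = -2)
I(q) = 24 (I(q) = 4 + 20 = 24)
(b(-1, 11) + ((I(5) - 1) + 54))² = (-2 + ((24 - 1) + 54))² = (-2 + (23 + 54))² = (-2 + 77)² = 75² = 5625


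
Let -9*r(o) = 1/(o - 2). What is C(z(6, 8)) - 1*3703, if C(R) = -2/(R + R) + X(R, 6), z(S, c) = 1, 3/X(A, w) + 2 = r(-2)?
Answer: -263092/71 ≈ -3705.5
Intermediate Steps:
r(o) = -1/(9*(-2 + o)) (r(o) = -1/(9*(o - 2)) = -1/(9*(-2 + o)))
X(A, w) = -108/71 (X(A, w) = 3/(-2 - 1/(-18 + 9*(-2))) = 3/(-2 - 1/(-18 - 18)) = 3/(-2 - 1/(-36)) = 3/(-2 - 1*(-1/36)) = 3/(-2 + 1/36) = 3/(-71/36) = 3*(-36/71) = -108/71)
C(R) = -108/71 - 1/R (C(R) = -2/(R + R) - 108/71 = -2*1/(2*R) - 108/71 = -1/R - 108/71 = -108/71 - 1/R)
C(z(6, 8)) - 1*3703 = (-108/71 - 1/1) - 1*3703 = (-108/71 - 1*1) - 3703 = (-108/71 - 1) - 3703 = -179/71 - 3703 = -263092/71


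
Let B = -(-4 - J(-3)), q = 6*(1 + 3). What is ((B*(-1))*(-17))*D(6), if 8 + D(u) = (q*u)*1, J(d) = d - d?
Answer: 9248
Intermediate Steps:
J(d) = 0
q = 24 (q = 6*4 = 24)
B = 4 (B = -(-4 - 1*0) = -(-4 + 0) = -1*(-4) = 4)
D(u) = -8 + 24*u (D(u) = -8 + (24*u)*1 = -8 + 24*u)
((B*(-1))*(-17))*D(6) = ((4*(-1))*(-17))*(-8 + 24*6) = (-4*(-17))*(-8 + 144) = 68*136 = 9248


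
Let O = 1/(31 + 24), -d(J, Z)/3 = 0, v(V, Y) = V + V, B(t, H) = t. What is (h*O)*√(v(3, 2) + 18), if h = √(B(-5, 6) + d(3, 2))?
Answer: 2*I*√30/55 ≈ 0.19917*I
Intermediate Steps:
v(V, Y) = 2*V
d(J, Z) = 0 (d(J, Z) = -3*0 = 0)
h = I*√5 (h = √(-5 + 0) = √(-5) = I*√5 ≈ 2.2361*I)
O = 1/55 ≈ 0.018182
(h*O)*√(v(3, 2) + 18) = ((I*√5)*(1/55))*√(2*3 + 18) = (I*√5/55)*√(6 + 18) = (I*√5/55)*√24 = (I*√5/55)*(2*√6) = 2*I*√30/55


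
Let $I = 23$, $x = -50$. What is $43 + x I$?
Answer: $-1107$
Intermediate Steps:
$43 + x I = 43 - 1150 = -1107$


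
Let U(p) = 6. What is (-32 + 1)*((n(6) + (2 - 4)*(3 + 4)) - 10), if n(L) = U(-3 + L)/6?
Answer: 713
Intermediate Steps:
n(L) = 1 (n(L) = 6/6 = 6*(1/6) = 1)
(-32 + 1)*((n(6) + (2 - 4)*(3 + 4)) - 10) = (-32 + 1)*((1 + (2 - 4)*(3 + 4)) - 10) = -31*((1 - 2*7) - 10) = -31*((1 - 14) - 10) = -31*(-13 - 10) = -31*(-23) = 713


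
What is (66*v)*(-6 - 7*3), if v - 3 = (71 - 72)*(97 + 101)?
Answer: 347490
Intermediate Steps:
v = -195 (v = 3 + (71 - 72)*(97 + 101) = 3 - 1*198 = 3 - 198 = -195)
(66*v)*(-6 - 7*3) = (66*(-195))*(-6 - 7*3) = -12870*(-6 - 21) = -12870*(-27) = 347490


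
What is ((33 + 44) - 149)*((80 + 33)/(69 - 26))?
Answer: -8136/43 ≈ -189.21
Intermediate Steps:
((33 + 44) - 149)*((80 + 33)/(69 - 26)) = (77 - 149)*(113/43) = -8136/43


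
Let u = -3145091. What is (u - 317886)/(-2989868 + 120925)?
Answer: 494711/409849 ≈ 1.2071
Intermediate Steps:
(u - 317886)/(-2989868 + 120925) = (-3145091 - 317886)/(-2989868 + 120925) = -3462977/(-2868943) = -3462977*(-1/2868943) = 494711/409849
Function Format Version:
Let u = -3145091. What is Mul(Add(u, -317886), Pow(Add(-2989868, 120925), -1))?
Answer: Rational(494711, 409849) ≈ 1.2071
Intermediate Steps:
Mul(Add(u, -317886), Pow(Add(-2989868, 120925), -1)) = Mul(Add(-3145091, -317886), Pow(Add(-2989868, 120925), -1)) = Mul(-3462977, Pow(-2868943, -1)) = Mul(-3462977, Rational(-1, 2868943)) = Rational(494711, 409849)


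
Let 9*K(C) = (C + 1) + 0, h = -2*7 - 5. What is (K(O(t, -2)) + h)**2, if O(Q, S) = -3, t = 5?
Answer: 29929/81 ≈ 369.49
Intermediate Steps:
h = -19 (h = -14 - 5 = -19)
K(C) = 1/9 + C/9 (K(C) = ((C + 1) + 0)/9 = ((1 + C) + 0)/9 = (1 + C)/9 = 1/9 + C/9)
(K(O(t, -2)) + h)**2 = ((1/9 + (1/9)*(-3)) - 19)**2 = ((1/9 - 1/3) - 19)**2 = (-2/9 - 19)**2 = (-173/9)**2 = 29929/81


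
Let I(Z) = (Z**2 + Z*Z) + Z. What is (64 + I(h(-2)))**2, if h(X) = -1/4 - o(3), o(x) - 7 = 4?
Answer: 5987809/64 ≈ 93560.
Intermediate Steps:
o(x) = 11 (o(x) = 7 + 4 = 11)
h(X) = -45/4 (h(X) = -1/4 - 1*11 = -1*1/4 - 11 = -1/4 - 11 = -45/4)
I(Z) = Z + 2*Z**2 (I(Z) = (Z**2 + Z**2) + Z = 2*Z**2 + Z = Z + 2*Z**2)
(64 + I(h(-2)))**2 = (64 - 45*(1 + 2*(-45/4))/4)**2 = (64 - 45*(1 - 45/2)/4)**2 = (64 - 45/4*(-43/2))**2 = (64 + 1935/8)**2 = (2447/8)**2 = 5987809/64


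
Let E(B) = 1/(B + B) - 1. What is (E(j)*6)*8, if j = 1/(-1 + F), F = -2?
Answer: -120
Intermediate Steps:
j = -1/3 (j = 1/(-1 - 2) = 1/(-3) = -1/3 ≈ -0.33333)
E(B) = -1 + 1/(2*B) (E(B) = 1/(2*B) - 1 = -1 + 1/(2*B))
(E(j)*6)*8 = (((1/2 - 1*(-1/3))/(-1/3))*6)*8 = (-3*(1/2 + 1/3)*6)*8 = (-3*5/6*6)*8 = -5/2*6*8 = -15*8 = -120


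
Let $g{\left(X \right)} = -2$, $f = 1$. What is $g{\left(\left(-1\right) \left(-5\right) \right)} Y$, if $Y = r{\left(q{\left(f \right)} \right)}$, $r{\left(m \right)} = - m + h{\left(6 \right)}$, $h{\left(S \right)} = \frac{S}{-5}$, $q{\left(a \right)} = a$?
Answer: $\frac{22}{5} \approx 4.4$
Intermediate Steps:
$h{\left(S \right)} = - \frac{S}{5}$ ($h{\left(S \right)} = S \left(- \frac{1}{5}\right) = - \frac{S}{5}$)
$r{\left(m \right)} = - \frac{6}{5} - m$ ($r{\left(m \right)} = - m - \frac{6}{5} = - \frac{6}{5} - m$)
$Y = - \frac{11}{5}$ ($Y = - \frac{6}{5} - 1 = - \frac{11}{5} \approx -2.2$)
$g{\left(\left(-1\right) \left(-5\right) \right)} Y = \left(-2\right) \left(- \frac{11}{5}\right) = \frac{22}{5}$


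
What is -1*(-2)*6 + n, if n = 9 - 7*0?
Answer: 21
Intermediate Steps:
n = 9 (n = 9 + 0 = 9)
-1*(-2)*6 + n = -1*(-2)*6 + 9 = 2*6 + 9 = 12 + 9 = 21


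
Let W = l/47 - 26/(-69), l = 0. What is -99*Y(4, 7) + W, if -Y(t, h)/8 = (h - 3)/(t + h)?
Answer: 19898/69 ≈ 288.38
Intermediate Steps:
Y(t, h) = -8*(-3 + h)/(h + t) (Y(t, h) = -8*(h - 3)/(t + h) = -8*(-3 + h)/(h + t))
W = 26/69 (W = 0/47 - 26/(-69) = 0*(1/47) - 26*(-1/69) = 0 + 26/69 = 26/69 ≈ 0.37681)
-99*Y(4, 7) + W = -792*(3 - 1*7)/(7 + 4) + 26/69 = -792*(3 - 7)/11 + 26/69 = -792*(-4)/11 + 26/69 = -99*(-32/11) + 26/69 = 288 + 26/69 = 19898/69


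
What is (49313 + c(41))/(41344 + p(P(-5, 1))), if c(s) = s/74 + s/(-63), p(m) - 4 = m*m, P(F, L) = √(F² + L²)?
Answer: 229896755/192885588 ≈ 1.1919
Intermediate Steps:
p(m) = 4 + m² (p(m) = 4 + m*m = 4 + m²)
c(s) = -11*s/4662 (c(s) = s*(1/74) + s*(-1/63) = s/74 - s/63 = -11*s/4662)
(49313 + c(41))/(41344 + p(P(-5, 1))) = (49313 - 11/4662*41)/(41344 + (4 + (√((-5)² + 1²))²)) = (49313 - 451/4662)/(41344 + (4 + (√(25 + 1))²)) = 229896755/(4662*(41344 + (4 + (√26)²))) = 229896755/(4662*(41344 + (4 + 26))) = 229896755/(4662*(41344 + 30)) = (229896755/4662)/41374 = (229896755/4662)*(1/41374) = 229896755/192885588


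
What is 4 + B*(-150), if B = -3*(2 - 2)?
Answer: 4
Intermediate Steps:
B = 0 (B = -3*0 = 0)
4 + B*(-150) = 4 + 0*(-150) = 4 + 0 = 4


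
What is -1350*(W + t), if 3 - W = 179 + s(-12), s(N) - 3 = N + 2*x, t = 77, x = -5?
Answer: 108000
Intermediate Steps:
s(N) = -7 + N (s(N) = 3 + (N + 2*(-5)) = 3 + (N - 10) = 3 + (-10 + N) = -7 + N)
W = -157 (W = 3 - (179 + (-7 - 12)) = 3 - (179 - 19) = 3 - 1*160 = 3 - 160 = -157)
-1350*(W + t) = -1350*(-157 + 77) = -1350*(-80) = 108000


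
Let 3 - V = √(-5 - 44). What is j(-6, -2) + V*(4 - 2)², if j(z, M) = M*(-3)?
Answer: 18 - 28*I ≈ 18.0 - 28.0*I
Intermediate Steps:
j(z, M) = -3*M
V = 3 - 7*I (V = 3 - √(-5 - 44) = 3 - √(-49) = 3 - 7*I ≈ 3.0 - 7.0*I)
j(-6, -2) + V*(4 - 2)² = -3*(-2) + (3 - 7*I)*(4 - 2)² = 6 + (3 - 7*I)*2² = 6 + (3 - 7*I)*4 = 6 + (12 - 28*I) = 18 - 28*I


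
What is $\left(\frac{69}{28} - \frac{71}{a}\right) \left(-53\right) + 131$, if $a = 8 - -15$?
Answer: $\frac{105617}{644} \approx 164.0$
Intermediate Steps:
$a = 23$ ($a = 8 + 15 = 23$)
$\left(\frac{69}{28} - \frac{71}{a}\right) \left(-53\right) + 131 = \left(\frac{69}{28} - \frac{71}{23}\right) \left(-53\right) + 131 = \left(- \frac{401}{644}\right) \left(-53\right) + 131 = \frac{21253}{644} + 131 = \frac{105617}{644}$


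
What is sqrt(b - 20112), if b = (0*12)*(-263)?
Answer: 4*I*sqrt(1257) ≈ 141.82*I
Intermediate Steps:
b = 0 (b = 0*(-263) = 0)
sqrt(b - 20112) = sqrt(0 - 20112) = sqrt(-20112) = 4*I*sqrt(1257)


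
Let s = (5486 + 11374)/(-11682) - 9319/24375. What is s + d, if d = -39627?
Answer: -208967750802/5273125 ≈ -39629.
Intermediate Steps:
s = -9626427/5273125 (s = 16860*(-1/11682) - 9319*1/24375 = -2810/1947 - 9319/24375 = -9626427/5273125 ≈ -1.8256)
s + d = -9626427/5273125 - 39627 = -208967750802/5273125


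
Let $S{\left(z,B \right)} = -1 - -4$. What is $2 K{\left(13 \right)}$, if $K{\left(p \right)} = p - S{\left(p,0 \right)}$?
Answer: $20$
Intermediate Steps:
$S{\left(z,B \right)} = 3$ ($S{\left(z,B \right)} = -1 + 4 = 3$)
$K{\left(p \right)} = -3 + p$ ($K{\left(p \right)} = p - 3 = -3 + p$)
$2 K{\left(13 \right)} = 2 \left(-3 + 13\right) = 2 \cdot 10 = 20$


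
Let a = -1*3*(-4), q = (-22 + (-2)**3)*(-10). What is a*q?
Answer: 3600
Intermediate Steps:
q = 300 (q = (-22 - 8)*(-10) = -30*(-10) = 300)
a = 12 (a = -3*(-4) = 12)
a*q = 12*300 = 3600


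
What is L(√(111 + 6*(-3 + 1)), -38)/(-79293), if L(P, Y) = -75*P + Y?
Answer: 38/79293 + 75*√11/26431 ≈ 0.0098904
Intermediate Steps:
L(P, Y) = Y - 75*P
L(√(111 + 6*(-3 + 1)), -38)/(-79293) = (-38 - 75*√(111 + 6*(-3 + 1)))/(-79293) = (-38 - 75*√(111 + 6*(-2)))*(-1/79293) = (-38 - 75*√(111 - 12))*(-1/79293) = (-38 - 225*√11)*(-1/79293) = 38/79293 + 75*√11/26431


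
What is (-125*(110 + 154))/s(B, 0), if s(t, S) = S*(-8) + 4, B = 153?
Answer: -8250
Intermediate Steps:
s(t, S) = 4 - 8*S (s(t, S) = -8*S + 4 = 4 - 8*S)
(-125*(110 + 154))/s(B, 0) = (-125*(110 + 154))/(4 - 8*0) = (-125*264)/(4 + 0) = -33000/4 = -33000*1/4 = -8250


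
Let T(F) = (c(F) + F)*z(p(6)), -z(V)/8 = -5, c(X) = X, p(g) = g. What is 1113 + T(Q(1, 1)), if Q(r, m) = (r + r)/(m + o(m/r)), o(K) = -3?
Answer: 1033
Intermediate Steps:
z(V) = 40 (z(V) = -8*(-5) = 40)
Q(r, m) = 2*r/(-3 + m) (Q(r, m) = (r + r)/(m - 3) = (2*r)/(-3 + m) = 2*r/(-3 + m))
T(F) = 80*F (T(F) = (F + F)*40 = (2*F)*40 = 80*F)
1113 + T(Q(1, 1)) = 1113 + 80*(2*1/(-3 + 1)) = 1113 + 80*(2*1/(-2)) = 1113 + 80*(2*1*(-½)) = 1113 + 80*(-1) = 1113 - 80 = 1033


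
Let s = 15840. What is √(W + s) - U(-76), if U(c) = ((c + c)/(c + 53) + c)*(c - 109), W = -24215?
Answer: -295260/23 + 5*I*√335 ≈ -12837.0 + 91.515*I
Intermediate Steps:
U(c) = (-109 + c)*(c + 2*c/(53 + c)) (U(c) = ((2*c)/(53 + c) + c)*(-109 + c) = (2*c/(53 + c) + c)*(-109 + c) = (c + 2*c/(53 + c))*(-109 + c) = (-109 + c)*(c + 2*c/(53 + c)))
√(W + s) - U(-76) = √(-24215 + 15840) - (-76)*(-5995 + (-76)² - 54*(-76))/(53 - 76) = √(-8375) - (-76)*(-5995 + 5776 + 4104)/(-23) = 5*I*√335 - (-76)*(-1)*3885/23 = 5*I*√335 - 1*295260/23 = 5*I*√335 - 295260/23 = -295260/23 + 5*I*√335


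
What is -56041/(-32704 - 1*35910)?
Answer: 56041/68614 ≈ 0.81676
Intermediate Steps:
-56041/(-32704 - 1*35910) = -56041/(-32704 - 35910) = -56041/(-68614) = -56041*(-1/68614) = 56041/68614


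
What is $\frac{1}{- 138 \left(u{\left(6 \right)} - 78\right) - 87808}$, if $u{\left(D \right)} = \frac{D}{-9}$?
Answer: $- \frac{1}{76952} \approx -1.2995 \cdot 10^{-5}$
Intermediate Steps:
$u{\left(D \right)} = - \frac{D}{9}$ ($u{\left(D \right)} = D \left(- \frac{1}{9}\right) = - \frac{D}{9}$)
$\frac{1}{- 138 \left(u{\left(6 \right)} - 78\right) - 87808} = \frac{1}{- 138 \left(\left(- \frac{1}{9}\right) 6 - 78\right) - 87808} = \frac{1}{- 138 \left(- \frac{2}{3} - 78\right) - 87808} = \frac{1}{\left(-138\right) \left(- \frac{236}{3}\right) - 87808} = \frac{1}{10856 - 87808} = \frac{1}{-76952} = - \frac{1}{76952}$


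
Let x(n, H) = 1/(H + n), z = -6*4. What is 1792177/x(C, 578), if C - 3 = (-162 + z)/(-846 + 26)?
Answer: 427081155631/410 ≈ 1.0417e+9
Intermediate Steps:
z = -24
C = 1323/410 (C = 3 + (-162 - 24)/(-846 + 26) = 3 - 186/(-820) = 3 - 186*(-1/820) = 3 + 93/410 = 1323/410 ≈ 3.2268)
1792177/x(C, 578) = 1792177/(1/(578 + 1323/410)) = 1792177/(1/(238303/410)) = 1792177/(410/238303) = 1792177*(238303/410) = 427081155631/410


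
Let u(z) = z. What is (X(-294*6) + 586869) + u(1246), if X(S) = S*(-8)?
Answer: 602227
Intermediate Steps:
X(S) = -8*S
(X(-294*6) + 586869) + u(1246) = (-(-2352)*6 + 586869) + 1246 = (-8*(-1764) + 586869) + 1246 = (14112 + 586869) + 1246 = 600981 + 1246 = 602227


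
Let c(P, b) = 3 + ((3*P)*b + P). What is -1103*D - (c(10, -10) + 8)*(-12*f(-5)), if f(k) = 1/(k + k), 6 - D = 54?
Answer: 266394/5 ≈ 53279.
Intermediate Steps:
D = -48 (D = 6 - 1*54 = 6 - 54 = -48)
f(k) = 1/(2*k)
c(P, b) = 3 + P + 3*P*b (c(P, b) = 3 + (3*P*b + P) = 3 + (P + 3*P*b) = 3 + P + 3*P*b)
-1103*D - (c(10, -10) + 8)*(-12*f(-5)) = -1103*(-48) - ((3 + 10 + 3*10*(-10)) + 8)*(-6/(-5)) = 52944 - ((3 + 10 - 300) + 8)*(-6*(-1)/5) = 52944 - (-287 + 8)*(-12*(-⅒)) = 52944 - (-279)*6/5 = 52944 - 1*(-1674/5) = 52944 + 1674/5 = 266394/5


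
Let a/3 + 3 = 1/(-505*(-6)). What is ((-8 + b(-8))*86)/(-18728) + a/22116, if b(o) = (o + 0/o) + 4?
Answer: 2860216291/52291291560 ≈ 0.054698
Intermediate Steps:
a = -9089/1010 (a = -9 + 3/((-505*(-6))) = -9 + 3/3030 = -9 + 3*(1/3030) = -9 + 1/1010 = -9089/1010 ≈ -8.9990)
b(o) = 4 + o (b(o) = (o + 0) + 4 = o + 4 = 4 + o)
((-8 + b(-8))*86)/(-18728) + a/22116 = ((-8 + (4 - 8))*86)/(-18728) - 9089/1010/22116 = ((-8 - 4)*86)*(-1/18728) - 9089/1010*1/22116 = -12*86*(-1/18728) - 9089/22337160 = -1032*(-1/18728) - 9089/22337160 = 129/2341 - 9089/22337160 = 2860216291/52291291560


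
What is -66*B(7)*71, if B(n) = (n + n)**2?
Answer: -918456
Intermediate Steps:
B(n) = 4*n**2 (B(n) = (2*n)**2 = 4*n**2)
-66*B(7)*71 = -264*7**2*71 = -264*49*71 = -66*196*71 = -12936*71 = -918456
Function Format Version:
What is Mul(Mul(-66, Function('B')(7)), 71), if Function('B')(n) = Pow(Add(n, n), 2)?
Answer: -918456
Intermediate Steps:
Function('B')(n) = Mul(4, Pow(n, 2)) (Function('B')(n) = Pow(Mul(2, n), 2) = Mul(4, Pow(n, 2)))
Mul(Mul(-66, Function('B')(7)), 71) = Mul(Mul(-66, Mul(4, Pow(7, 2))), 71) = Mul(Mul(-66, Mul(4, 49)), 71) = Mul(Mul(-66, 196), 71) = Mul(-12936, 71) = -918456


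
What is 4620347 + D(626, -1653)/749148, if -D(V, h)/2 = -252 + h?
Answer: 576887286361/124858 ≈ 4.6203e+6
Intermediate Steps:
D(V, h) = 504 - 2*h (D(V, h) = -2*(-252 + h) = 504 - 2*h)
4620347 + D(626, -1653)/749148 = 4620347 + (504 - 2*(-1653))/749148 = 4620347 + (504 + 3306)*(1/749148) = 4620347 + 3810*(1/749148) = 4620347 + 635/124858 = 576887286361/124858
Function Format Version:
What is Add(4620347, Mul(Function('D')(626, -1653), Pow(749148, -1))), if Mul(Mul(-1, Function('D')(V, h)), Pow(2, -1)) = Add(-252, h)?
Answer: Rational(576887286361, 124858) ≈ 4.6203e+6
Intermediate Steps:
Function('D')(V, h) = Add(504, Mul(-2, h)) (Function('D')(V, h) = Mul(-2, Add(-252, h)) = Add(504, Mul(-2, h)))
Add(4620347, Mul(Function('D')(626, -1653), Pow(749148, -1))) = Add(4620347, Mul(Add(504, Mul(-2, -1653)), Pow(749148, -1))) = Add(4620347, Mul(Add(504, 3306), Rational(1, 749148))) = Add(4620347, Mul(3810, Rational(1, 749148))) = Add(4620347, Rational(635, 124858)) = Rational(576887286361, 124858)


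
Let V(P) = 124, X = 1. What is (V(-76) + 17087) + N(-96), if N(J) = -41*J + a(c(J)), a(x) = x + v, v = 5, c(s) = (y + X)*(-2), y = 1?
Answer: 21148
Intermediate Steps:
c(s) = -4 (c(s) = (1 + 1)*(-2) = 2*(-2) = -4)
a(x) = 5 + x (a(x) = x + 5 = 5 + x)
N(J) = 1 - 41*J (N(J) = -41*J + (5 - 4) = -41*J + 1 = 1 - 41*J)
(V(-76) + 17087) + N(-96) = (124 + 17087) + (1 - 41*(-96)) = 17211 + (1 + 3936) = 17211 + 3937 = 21148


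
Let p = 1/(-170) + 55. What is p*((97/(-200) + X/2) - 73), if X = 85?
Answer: -57935753/34000 ≈ -1704.0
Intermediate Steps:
p = 9349/170 (p = -1/170 + 55 = 9349/170 ≈ 54.994)
p*((97/(-200) + X/2) - 73) = 9349*((97/(-200) + 85/2) - 73)/170 = 9349*((97*(-1/200) + 85*(½)) - 73)/170 = 9349*((-97/200 + 85/2) - 73)/170 = 9349*(8403/200 - 73)/170 = (9349/170)*(-6197/200) = -57935753/34000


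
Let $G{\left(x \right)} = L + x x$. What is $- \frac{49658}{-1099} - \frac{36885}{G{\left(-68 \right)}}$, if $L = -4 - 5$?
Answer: $\frac{5389573}{144911} \approx 37.192$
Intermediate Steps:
$L = -9$ ($L = -4 - 5 = -9$)
$G{\left(x \right)} = -9 + x^{2}$ ($G{\left(x \right)} = -9 + x x = -9 + x^{2}$)
$- \frac{49658}{-1099} - \frac{36885}{G{\left(-68 \right)}} = - \frac{49658}{-1099} - \frac{36885}{-9 + \left(-68\right)^{2}} = \left(-49658\right) \left(- \frac{1}{1099}\right) - \frac{36885}{-9 + 4624} = \frac{7094}{157} - \frac{36885}{4615} = \frac{7094}{157} - \frac{7377}{923} = \frac{5389573}{144911}$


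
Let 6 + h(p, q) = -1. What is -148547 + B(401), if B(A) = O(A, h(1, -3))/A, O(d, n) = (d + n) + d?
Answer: -59566552/401 ≈ -1.4855e+5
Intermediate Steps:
h(p, q) = -7 (h(p, q) = -6 - 1 = -7)
O(d, n) = n + 2*d
B(A) = (-7 + 2*A)/A
-148547 + B(401) = -148547 + (2 - 7/401) = -148547 + 795/401 = -59566552/401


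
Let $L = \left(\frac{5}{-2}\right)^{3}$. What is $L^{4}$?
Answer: $\frac{244140625}{4096} \approx 59605.0$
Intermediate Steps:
$L = - \frac{125}{8}$ ($L = \left(5 \left(- \frac{1}{2}\right)\right)^{3} = \left(- \frac{5}{2}\right)^{3} = - \frac{125}{8} \approx -15.625$)
$L^{4} = \left(- \frac{125}{8}\right)^{4} = \frac{244140625}{4096}$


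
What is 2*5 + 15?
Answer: 25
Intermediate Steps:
2*5 + 15 = 10 + 15 = 25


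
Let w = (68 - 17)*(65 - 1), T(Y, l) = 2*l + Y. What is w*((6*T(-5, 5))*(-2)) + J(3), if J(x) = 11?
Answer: -195829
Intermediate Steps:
T(Y, l) = Y + 2*l
w = 3264 (w = 51*64 = 3264)
w*((6*T(-5, 5))*(-2)) + J(3) = 3264*((6*(-5 + 2*5))*(-2)) + 11 = 3264*((6*(-5 + 10))*(-2)) + 11 = 3264*((6*5)*(-2)) + 11 = 3264*(30*(-2)) + 11 = 3264*(-60) + 11 = -195840 + 11 = -195829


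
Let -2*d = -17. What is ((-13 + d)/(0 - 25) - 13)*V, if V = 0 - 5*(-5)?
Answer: -641/2 ≈ -320.50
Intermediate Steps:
d = 17/2 (d = -½*(-17) = 17/2 ≈ 8.5000)
V = 25 (V = 0 + 25 = 25)
((-13 + d)/(0 - 25) - 13)*V = ((-13 + 17/2)/(0 - 25) - 13)*25 = (-9/2/(-25) - 13)*25 = (-9/2*(-1/25) - 13)*25 = (9/50 - 13)*25 = -641/50*25 = -641/2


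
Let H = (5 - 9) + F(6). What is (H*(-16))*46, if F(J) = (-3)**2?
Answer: -3680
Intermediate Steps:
F(J) = 9
H = 5 (H = (5 - 9) + 9 = -4 + 9 = 5)
(H*(-16))*46 = (5*(-16))*46 = -80*46 = -3680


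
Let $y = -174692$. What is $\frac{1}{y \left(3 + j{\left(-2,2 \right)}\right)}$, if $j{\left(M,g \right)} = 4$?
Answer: $- \frac{1}{1222844} \approx -8.1777 \cdot 10^{-7}$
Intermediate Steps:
$\frac{1}{y \left(3 + j{\left(-2,2 \right)}\right)} = \frac{1}{\left(-174692\right) \left(3 + 4\right)} = - \frac{1}{174692 \cdot 7} = \left(- \frac{1}{174692}\right) \frac{1}{7} = - \frac{1}{1222844}$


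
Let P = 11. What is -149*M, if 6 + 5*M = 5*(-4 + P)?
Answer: -4321/5 ≈ -864.20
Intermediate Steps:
M = 29/5 (M = -6/5 + (5*(-4 + 11))/5 = -6/5 + (5*7)/5 = -6/5 + (⅕)*35 = -6/5 + 7 = 29/5 ≈ 5.8000)
-149*M = -149*29/5 = -4321/5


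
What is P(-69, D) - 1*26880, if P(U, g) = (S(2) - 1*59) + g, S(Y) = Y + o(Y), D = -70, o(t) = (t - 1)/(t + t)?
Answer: -108027/4 ≈ -27007.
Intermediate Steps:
o(t) = (-1 + t)/(2*t) (o(t) = (-1 + t)/((2*t)) = (-1 + t)*(1/(2*t)) = (-1 + t)/(2*t))
S(Y) = Y + (-1 + Y)/(2*Y)
P(U, g) = -227/4 + g (P(U, g) = ((½ + 2 - ½/2) - 1*59) + g = ((½ + 2 - ½*½) - 59) + g = ((½ + 2 - ¼) - 59) + g = (9/4 - 59) + g = -227/4 + g)
P(-69, D) - 1*26880 = (-227/4 - 70) - 1*26880 = -507/4 - 26880 = -108027/4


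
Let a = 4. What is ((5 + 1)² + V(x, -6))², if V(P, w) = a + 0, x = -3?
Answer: 1600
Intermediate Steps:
V(P, w) = 4 (V(P, w) = 4 + 0 = 4)
((5 + 1)² + V(x, -6))² = ((5 + 1)² + 4)² = (6² + 4)² = (36 + 4)² = 40² = 1600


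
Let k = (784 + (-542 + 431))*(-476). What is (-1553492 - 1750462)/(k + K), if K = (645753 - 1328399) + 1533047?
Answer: -3303954/530053 ≈ -6.2333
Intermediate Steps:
K = 850401 (K = -682646 + 1533047 = 850401)
k = -320348 (k = (784 - 111)*(-476) = 673*(-476) = -320348)
(-1553492 - 1750462)/(k + K) = (-1553492 - 1750462)/(-320348 + 850401) = -3303954/530053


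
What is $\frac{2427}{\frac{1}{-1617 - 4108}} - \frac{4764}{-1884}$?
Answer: $- \frac{2181447878}{157} \approx -1.3895 \cdot 10^{7}$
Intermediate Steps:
$\frac{2427}{\frac{1}{-1617 - 4108}} - \frac{4764}{-1884} = \frac{2427}{\frac{1}{-5725}} - - \frac{397}{157} = \frac{2427}{- \frac{1}{5725}} + \frac{397}{157} = 2427 \left(-5725\right) + \frac{397}{157} = -13894575 + \frac{397}{157} = - \frac{2181447878}{157}$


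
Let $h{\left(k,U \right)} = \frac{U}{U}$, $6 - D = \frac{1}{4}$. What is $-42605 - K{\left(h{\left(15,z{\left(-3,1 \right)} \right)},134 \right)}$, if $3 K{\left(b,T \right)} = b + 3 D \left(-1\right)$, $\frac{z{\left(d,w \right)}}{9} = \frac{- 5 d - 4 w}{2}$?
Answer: $- \frac{511195}{12} \approx -42600.0$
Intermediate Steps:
$D = \frac{23}{4}$ ($D = 6 - \frac{1}{4} = \frac{23}{4} \approx 5.75$)
$z{\left(d,w \right)} = - 18 w - \frac{45 d}{2}$ ($z{\left(d,w \right)} = 9 \frac{- 5 d - 4 w}{2} = 9 \left(- 5 d - 4 w\right) \frac{1}{2} = 9 \left(- 2 w - \frac{5 d}{2}\right) = - 18 w - \frac{45 d}{2}$)
$h{\left(k,U \right)} = 1$
$K{\left(b,T \right)} = - \frac{23}{4} + \frac{b}{3}$ ($K{\left(b,T \right)} = \frac{b + 3 \cdot \frac{23}{4} \left(-1\right)}{3} = \frac{b + 3 \left(- \frac{23}{4}\right)}{3} = \frac{b - \frac{69}{4}}{3} = \frac{- \frac{69}{4} + b}{3} = - \frac{23}{4} + \frac{b}{3}$)
$-42605 - K{\left(h{\left(15,z{\left(-3,1 \right)} \right)},134 \right)} = -42605 - \left(- \frac{23}{4} + \frac{1}{3} \cdot 1\right) = -42605 - \left(- \frac{23}{4} + \frac{1}{3}\right) = -42605 - - \frac{65}{12} = -42605 + \frac{65}{12} = - \frac{511195}{12}$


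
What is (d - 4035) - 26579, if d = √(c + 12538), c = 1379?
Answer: -30614 + √13917 ≈ -30496.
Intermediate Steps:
d = √13917 (d = √(1379 + 12538) = √13917 ≈ 117.97)
(d - 4035) - 26579 = (√13917 - 4035) - 26579 = (-4035 + √13917) - 26579 = -30614 + √13917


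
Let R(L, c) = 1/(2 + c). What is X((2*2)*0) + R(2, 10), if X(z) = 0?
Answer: 1/12 ≈ 0.083333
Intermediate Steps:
X((2*2)*0) + R(2, 10) = 0 + 1/(2 + 10) = 0 + 1/12 = 1/12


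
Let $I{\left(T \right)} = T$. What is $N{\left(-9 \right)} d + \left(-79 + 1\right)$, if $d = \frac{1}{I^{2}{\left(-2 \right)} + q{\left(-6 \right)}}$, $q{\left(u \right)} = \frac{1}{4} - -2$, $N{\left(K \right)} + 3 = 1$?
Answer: $- \frac{1958}{25} \approx -78.32$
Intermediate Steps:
$N{\left(K \right)} = -2$ ($N{\left(K \right)} = -3 + 1 = -2$)
$q{\left(u \right)} = \frac{9}{4}$ ($q{\left(u \right)} = \frac{1}{4} + 2 = \frac{9}{4}$)
$d = \frac{4}{25}$ ($d = \frac{1}{\left(-2\right)^{2} + \frac{9}{4}} = \frac{1}{4 + \frac{9}{4}} = \frac{1}{\frac{25}{4}} = \frac{4}{25} \approx 0.16$)
$N{\left(-9 \right)} d + \left(-79 + 1\right) = \left(-2\right) \frac{4}{25} + \left(-79 + 1\right) = - \frac{8}{25} - 78 = - \frac{1958}{25}$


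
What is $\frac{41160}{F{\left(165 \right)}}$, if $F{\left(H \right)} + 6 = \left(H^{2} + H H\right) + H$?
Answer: $\frac{13720}{18203} \approx 0.75372$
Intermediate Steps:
$F{\left(H \right)} = -6 + H + 2 H^{2}$ ($F{\left(H \right)} = -6 + \left(\left(H^{2} + H H\right) + H\right) = -6 + \left(\left(H^{2} + H^{2}\right) + H\right) = -6 + \left(2 H^{2} + H\right) = -6 + \left(H + 2 H^{2}\right) = -6 + H + 2 H^{2}$)
$\frac{41160}{F{\left(165 \right)}} = \frac{41160}{-6 + 165 + 2 \cdot 165^{2}} = \frac{41160}{-6 + 165 + 2 \cdot 27225} = \frac{41160}{-6 + 165 + 54450} = \frac{41160}{54609} = 41160 \cdot \frac{1}{54609} = \frac{13720}{18203}$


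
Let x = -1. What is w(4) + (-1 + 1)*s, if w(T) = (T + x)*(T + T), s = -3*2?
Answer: 24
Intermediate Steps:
s = -6
w(T) = 2*T*(-1 + T) (w(T) = (T - 1)*(T + T) = (-1 + T)*(2*T) = 2*T*(-1 + T))
w(4) + (-1 + 1)*s = 2*4*(-1 + 4) + (-1 + 1)*(-6) = 2*4*3 + 0*(-6) = 24 + 0 = 24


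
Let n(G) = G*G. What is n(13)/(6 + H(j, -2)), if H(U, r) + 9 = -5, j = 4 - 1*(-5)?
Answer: -169/8 ≈ -21.125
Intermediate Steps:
n(G) = G²
j = 9 (j = 4 + 5 = 9)
H(U, r) = -14 (H(U, r) = -9 - 5 = -14)
n(13)/(6 + H(j, -2)) = 13²/(6 - 14) = 169/(-8) = -⅛*169 = -169/8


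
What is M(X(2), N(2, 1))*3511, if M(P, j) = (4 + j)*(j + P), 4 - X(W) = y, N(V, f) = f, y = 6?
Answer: -17555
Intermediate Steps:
X(W) = -2 (X(W) = 4 - 1*6 = 4 - 6 = -2)
M(P, j) = (4 + j)*(P + j)
M(X(2), N(2, 1))*3511 = (1² + 4*(-2) + 4*1 - 2*1)*3511 = (1 - 8 + 4 - 2)*3511 = -5*3511 = -17555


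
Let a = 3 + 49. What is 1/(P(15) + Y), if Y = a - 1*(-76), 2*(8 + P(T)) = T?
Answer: 2/255 ≈ 0.0078431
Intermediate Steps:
P(T) = -8 + T/2
a = 52
Y = 128 (Y = 52 - 1*(-76) = 52 + 76 = 128)
1/(P(15) + Y) = 1/((-8 + (1/2)*15) + 128) = 1/((-8 + 15/2) + 128) = 1/(-1/2 + 128) = 1/(255/2) = 2/255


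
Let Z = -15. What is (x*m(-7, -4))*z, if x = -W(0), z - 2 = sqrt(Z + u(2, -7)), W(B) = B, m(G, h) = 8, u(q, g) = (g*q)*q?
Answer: 0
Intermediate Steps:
u(q, g) = g*q**2
z = 2 + I*sqrt(43) (z = 2 + sqrt(-15 - 7*2**2) = 2 + sqrt(-15 - 7*4) = 2 + sqrt(-15 - 28) = 2 + sqrt(-43) = 2 + I*sqrt(43) ≈ 2.0 + 6.5574*I)
x = 0 (x = -1*0 = 0)
(x*m(-7, -4))*z = (0*8)*(2 + I*sqrt(43)) = 0*(2 + I*sqrt(43)) = 0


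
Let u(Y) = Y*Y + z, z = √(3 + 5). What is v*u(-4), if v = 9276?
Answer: 148416 + 18552*√2 ≈ 1.7465e+5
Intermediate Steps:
z = 2*√2 (z = √8 = 2*√2 ≈ 2.8284)
u(Y) = Y² + 2*√2 (u(Y) = Y*Y + 2*√2 = Y² + 2*√2)
v*u(-4) = 9276*((-4)² + 2*√2) = 9276*(16 + 2*√2) = 148416 + 18552*√2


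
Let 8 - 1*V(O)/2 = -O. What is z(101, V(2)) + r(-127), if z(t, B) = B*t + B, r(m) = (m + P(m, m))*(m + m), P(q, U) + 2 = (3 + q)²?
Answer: -3870698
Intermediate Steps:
P(q, U) = -2 + (3 + q)²
V(O) = 16 + 2*O (V(O) = 16 - (-2)*O = 16 + 2*O)
r(m) = 2*m*(-2 + m + (3 + m)²) (r(m) = (m + (-2 + (3 + m)²))*(m + m) = (-2 + m + (3 + m)²)*(2*m) = 2*m*(-2 + m + (3 + m)²))
z(t, B) = B + B*t
z(101, V(2)) + r(-127) = (16 + 2*2)*(1 + 101) + 2*(-127)*(-2 - 127 + (3 - 127)²) = (16 + 4)*102 + 2*(-127)*(-2 - 127 + (-124)²) = 20*102 + 2*(-127)*(-2 - 127 + 15376) = 2040 + 2*(-127)*15247 = 2040 - 3872738 = -3870698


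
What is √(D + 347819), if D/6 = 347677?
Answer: √2433881 ≈ 1560.1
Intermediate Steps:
D = 2086062 (D = 6*347677 = 2086062)
√(D + 347819) = √(2086062 + 347819) = √2433881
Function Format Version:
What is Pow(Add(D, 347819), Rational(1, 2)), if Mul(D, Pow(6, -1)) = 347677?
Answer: Pow(2433881, Rational(1, 2)) ≈ 1560.1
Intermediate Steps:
D = 2086062 (D = Mul(6, 347677) = 2086062)
Pow(Add(D, 347819), Rational(1, 2)) = Pow(Add(2086062, 347819), Rational(1, 2)) = Pow(2433881, Rational(1, 2))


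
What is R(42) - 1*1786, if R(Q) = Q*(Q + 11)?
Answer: 440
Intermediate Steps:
R(Q) = Q*(11 + Q)
R(42) - 1*1786 = 42*(11 + 42) - 1*1786 = 42*53 - 1786 = 2226 - 1786 = 440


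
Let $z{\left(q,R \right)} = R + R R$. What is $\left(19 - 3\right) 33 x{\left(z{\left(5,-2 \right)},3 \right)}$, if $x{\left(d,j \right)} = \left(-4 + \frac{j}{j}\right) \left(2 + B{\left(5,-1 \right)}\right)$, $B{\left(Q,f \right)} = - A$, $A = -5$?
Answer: $-11088$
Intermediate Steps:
$z{\left(q,R \right)} = R + R^{2}$
$B{\left(Q,f \right)} = 5$ ($B{\left(Q,f \right)} = \left(-1\right) \left(-5\right) = 5$)
$x{\left(d,j \right)} = -21$ ($x{\left(d,j \right)} = \left(-4 + \frac{j}{j}\right) \left(2 + 5\right) = \left(-4 + 1\right) 7 = \left(-3\right) 7 = -21$)
$\left(19 - 3\right) 33 x{\left(z{\left(5,-2 \right)},3 \right)} = \left(19 - 3\right) 33 \left(-21\right) = 16 \cdot 33 \left(-21\right) = 528 \left(-21\right) = -11088$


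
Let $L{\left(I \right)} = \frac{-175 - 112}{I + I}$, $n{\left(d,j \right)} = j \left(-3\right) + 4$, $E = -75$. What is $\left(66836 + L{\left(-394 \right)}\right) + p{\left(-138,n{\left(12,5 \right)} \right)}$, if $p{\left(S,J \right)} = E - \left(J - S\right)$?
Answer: $\frac{52507879}{788} \approx 66634.0$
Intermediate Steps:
$n{\left(d,j \right)} = 4 - 3 j$ ($n{\left(d,j \right)} = - 3 j + 4 = 4 - 3 j$)
$p{\left(S,J \right)} = -75 + S - J$ ($p{\left(S,J \right)} = -75 - \left(J - S\right) = -75 + S - J$)
$L{\left(I \right)} = - \frac{287}{2 I}$
$\left(66836 + L{\left(-394 \right)}\right) + p{\left(-138,n{\left(12,5 \right)} \right)} = \left(66836 - \frac{287}{2 \left(-394\right)}\right) - \left(217 - 15\right) = \left(66836 - - \frac{287}{788}\right) - 202 = \left(66836 + \frac{287}{788}\right) - 202 = \frac{52667055}{788} - 202 = \frac{52507879}{788}$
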